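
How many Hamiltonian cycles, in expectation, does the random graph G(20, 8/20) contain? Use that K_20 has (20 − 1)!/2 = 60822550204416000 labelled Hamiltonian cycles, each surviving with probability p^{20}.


K_20 has (20 − 1)!/2 = 60822550204416000 labelled Hamiltonian cycles.
For each such Hamiltonian cycle H, let X_H = 1 if all 20 edges of H are present in G. Then P[X_H = 1] = p^{20} = (2/5)^{20} = 1048576/95367431640625.
Summing the indicators: E[X] = Σ_H E[X_H] = 60822550204416000 · p^{20} = 60822550204416000 · 1048576/95367431640625 = 510216531225165692928/762939453125.
Numerically: E[X] ≈ 6.688e+08.

E[X] = 60822550204416000 · (2/5)^{20} = 510216531225165692928/762939453125 ≈ 6.688e+08.


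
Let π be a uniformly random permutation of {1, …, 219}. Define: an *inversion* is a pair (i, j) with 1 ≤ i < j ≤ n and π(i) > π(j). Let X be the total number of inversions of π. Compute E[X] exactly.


Write X = Σ X_I over the C(219, 2) = 23871 pairs i < j, with X_I the indicator of one inversion.
There are 23871 indicators.
For each fixed pair i < j, the values π(i) and π(j) are two distinct elements of {1, …, 219} in uniformly random order; by symmetry P[π(i) > π(j)] = 1/2.
By linearity: E[X] = 23871 · (1/2) = C(219, 2) · (1/2) = 23871/2 = 23871/2 ≈ 11935.50000.

E[X] = 23871/2 = 11935.50000.


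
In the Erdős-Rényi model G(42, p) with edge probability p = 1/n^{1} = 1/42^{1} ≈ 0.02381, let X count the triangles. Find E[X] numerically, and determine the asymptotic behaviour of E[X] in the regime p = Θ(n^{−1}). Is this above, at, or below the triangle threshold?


Number of potential triangles: C(42, 3) = 11480.
Each occurs with probability p³ ≈ (0.02381)³ ≈ 1.3497462e-05.
By linearity: E[X] = C(42, 3)·p³ ≈ 11480 · 1.3497462e-05 ≈ 0.15495.
Here α = 1, so p = 1/n is exactly at the triangle threshold p ~ 1/n. Asymptotically E[X] → c³/6 = 1³/6 = 1/6 ≈ 0.16667, a bounded constant. In this regime the triangle count is asymptotically Poisson(c³/6).

E[X] ≈ 0.15495; in regime p = Θ(1/n^{1}) E[X] stays bounded (at the triangle threshold p ~ 1/n).


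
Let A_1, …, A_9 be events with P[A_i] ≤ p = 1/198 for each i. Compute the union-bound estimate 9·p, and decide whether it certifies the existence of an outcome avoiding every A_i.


Union bound: P[∪_{i=1}^{9} A_i] ≤ Σ_i P[A_i] ≤ 9·p = 9·(1/198) = 1/22.
Numerically: 1/22 ≈ 0.0454545.
Is 1/22 < 1? YES.
Since P[∪ A_i] ≤ 1/22 < 1, the complement has P[∩ A_i^c] ≥ 1 − 1/22 = 21/22 > 0, so some outcome avoids every A_i.

9·p = 1/22 ≈ 0.0454545; existence CERTIFIED by the union bound.


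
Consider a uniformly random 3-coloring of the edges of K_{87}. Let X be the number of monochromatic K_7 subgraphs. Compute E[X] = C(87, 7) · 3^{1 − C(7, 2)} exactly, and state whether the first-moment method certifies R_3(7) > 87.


E[X] = C(87, 7) · 3^{1 − 21} = 5843355957 · 3^{−20} = 5843355957/3486784401.
As a reduced fraction: E[X] = 72140197/43046721 ≈ 1.675858.
Is E[X] < 1? NO.
Since E[X] ≥ 1, the first-moment bound is inconclusive at n = 87; it does NOT by itself certify R_3(7) > 87.

E[X] = 72140197/43046721 ≈ 1.675858; E[X] ≥ 1; first-moment method inconclusive here.


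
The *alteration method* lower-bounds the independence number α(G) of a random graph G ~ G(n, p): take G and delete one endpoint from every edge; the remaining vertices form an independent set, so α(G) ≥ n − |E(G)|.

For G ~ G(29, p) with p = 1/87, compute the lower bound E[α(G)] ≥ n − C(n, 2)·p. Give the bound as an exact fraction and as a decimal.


E[|E(G)|] = C(29, 2)·p = 406 · (1/87) = 14/3.
E[α(G)] ≥ n − E[|E(G)|] = 29 − 14/3 = 73/3.
Numerically: ≈ 24.33333.
(This is only a lower bound; the true E[α(G)] may be larger.)

E[α(G)] ≥ 73/3 ≈ 24.33333.


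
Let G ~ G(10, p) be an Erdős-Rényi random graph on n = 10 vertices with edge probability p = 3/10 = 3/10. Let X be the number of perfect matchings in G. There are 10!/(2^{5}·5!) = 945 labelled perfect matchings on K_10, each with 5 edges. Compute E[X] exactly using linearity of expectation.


K_10 has 10!/(2^{5}·5!) = 945 labelled perfect matchings.
For each such perfect matching H, let X_H = 1 if all 5 edges of H are present in G. Then P[X_H = 1] = p^{5} = (3/10)^{5} = 243/100000.
By linearity: E[X] = Σ_H E[X_H] = 945 · p^{5} = 945 · 243/100000 = 45927/20000.
Numerically: E[X] ≈ 2.29635.

E[X] = 945 · (3/10)^{5} = 45927/20000 ≈ 2.29635.


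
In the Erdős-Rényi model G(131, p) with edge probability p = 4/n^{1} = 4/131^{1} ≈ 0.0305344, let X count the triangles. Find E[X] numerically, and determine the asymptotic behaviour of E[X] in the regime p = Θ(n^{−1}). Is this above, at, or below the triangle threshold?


Number of potential triangles: C(131, 3) = 366145.
Each occurs with probability p³ ≈ (0.0305344)³ ≈ 2.84685985e-05.
By linearity: E[X] = C(131, 3)·p³ ≈ 366145 · 2.84685985e-05 ≈ 10.423635.
Here α = 1, so p = 4/n is exactly at the triangle threshold p ~ 1/n. Asymptotically E[X] → c³/6 = 4³/6 = 32/3 ≈ 10.666667, a bounded constant. In this regime the triangle count is asymptotically Poisson(c³/6).

E[X] ≈ 10.423635; in regime p = Θ(1/n^{1}) E[X] stays bounded (at the triangle threshold p ~ 1/n).


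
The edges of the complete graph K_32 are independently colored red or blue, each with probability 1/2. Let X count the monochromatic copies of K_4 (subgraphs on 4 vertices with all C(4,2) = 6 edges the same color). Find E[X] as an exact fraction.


Let X = Σ_S X_S over the C(32, 4) = 35960 subsets S of size 4, where X_S = 1 if the K_4 on S is monochromatic.
For a fixed S, the K_4 on S has C(4, 2) = 6 edges. P[all 6 edges red] = (1/2)^6, and likewise for blue, so P[monochromatic] = 2·(1/2)^6 = 2^{1 − 6} = 1/32.
Summing: E[X] = C(32, 4) · 2^{1 − 6} = 35960 · 1/32 = 4495/4.
Numerically: E[X] ≈ 1123.750.

E[X] = C(32,4)·2^(1−C(4,2)) = 4495/4 ≈ 1123.750.


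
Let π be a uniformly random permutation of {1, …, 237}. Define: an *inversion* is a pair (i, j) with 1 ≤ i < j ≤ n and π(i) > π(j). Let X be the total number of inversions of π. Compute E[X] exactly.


Write X = Σ X_I over the C(237, 2) = 27966 pairs i < j, with X_I the indicator of one inversion.
There are 27966 indicators.
For each fixed pair i < j, the values π(i) and π(j) are two distinct elements of {1, …, 237} in uniformly random order; by symmetry P[π(i) > π(j)] = 1/2.
By linearity: E[X] = 27966 · (1/2) = C(237, 2) · (1/2) = 27966/2 = 13983 ≈ 13983.0000.

E[X] = 13983 = 13983.0000.


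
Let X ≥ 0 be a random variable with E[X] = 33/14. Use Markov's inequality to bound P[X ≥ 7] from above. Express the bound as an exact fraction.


μ = E[X] = 33/14, a = 7.
Markov: P[X ≥ 7] ≤ μ/a = (33/14)/7 = 33/98.
Numerically: ≈ 0.337.
(Since a = 7 > μ = 2.357, the bound 33/98 is < 1 and informative.)

P[X ≥ 7] ≤ 33/98 ≈ 0.337.


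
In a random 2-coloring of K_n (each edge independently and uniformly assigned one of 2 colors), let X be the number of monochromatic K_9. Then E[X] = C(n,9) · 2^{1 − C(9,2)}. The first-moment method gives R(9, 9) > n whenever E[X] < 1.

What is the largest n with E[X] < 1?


We need C(n, 9) · 2^{1 − 36} < 1, i.e. C(n, 9) < 2^{36 − 1} = 34359738368.
Check values of n near the boundary:
  n = 63: C(63, 9) = 23667689815; 23667689815 < 34359738368? YES
  n = 64: C(64, 9) = 27540584512; 27540584512 < 34359738368? YES
  n = 65: C(65, 9) = 31966749880; 31966749880 < 34359738368? YES
  n = 66: C(66, 9) = 37014131440; 37014131440 < 34359738368? NO
  n = 67: C(67, 9) = 42757703560; 42757703560 < 34359738368? NO
  n = 68: C(68, 9) = 49280065120; 49280065120 < 34359738368? NO
The largest n with C(n, 9) < 34359738368 is n = 65 (where E[X] = 3995843735/4294967296 ≈ 0.930355). Hence R(9, 9) > 65, i.e. R(9, 9) ≥ 66.

Largest n = 65; hence R(9, 9) > 65.


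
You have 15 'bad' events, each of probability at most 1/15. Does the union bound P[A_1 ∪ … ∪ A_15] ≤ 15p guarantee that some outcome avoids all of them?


Union bound: P[∪_{i=1}^{15} A_i] ≤ Σ_i P[A_i] ≤ 15·p = 15·(1/15) = 1.
Numerically: 1 ≈ 1.000.
Is 1 < 1? NO.
Since the bound 1 is ≥ 1, the union bound is uninformative here; it does NOT by itself certify existence.

15·p = 1 ≈ 1.000; existence NOT certified by the union bound.


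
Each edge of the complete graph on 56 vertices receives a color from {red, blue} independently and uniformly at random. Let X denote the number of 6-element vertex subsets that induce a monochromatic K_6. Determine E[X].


Let X = Σ_S X_S over the C(56, 6) = 32468436 subsets S of size 6, where X_S = 1 if the K_6 on S is monochromatic.
For a fixed S, the K_6 on S has C(6, 2) = 15 edges. P[all 15 edges red] = (1/2)^15, and likewise for blue, so P[monochromatic] = 2·(1/2)^15 = 2^{1 − 15} = 1/16384.
By linearity: E[X] = C(56, 6) · 2^{1 − 15} = 32468436 · 1/16384 = 8117109/4096.
Numerically: E[X] ≈ 1981.71606.

E[X] = C(56,6)·2^(1−C(6,2)) = 8117109/4096 ≈ 1981.71606.


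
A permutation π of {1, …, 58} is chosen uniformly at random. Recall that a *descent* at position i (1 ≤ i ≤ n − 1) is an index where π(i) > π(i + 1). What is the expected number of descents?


Write X = Σ X_I over i = 1, …, 57, with X_I the indicator of one descent.
There are 57 indicators.
For each fixed i, the pair (π(i), π(i+1)) is a uniformly random ordered pair of distinct values from {1, …, 58}; by symmetry P[π(i) > π(i+1)] = 1/2.
By linearity: E[X] = 57 · (1/2) = (58 − 1) · (1/2) = 57/2 ≈ 28.50000.

E[X] = 57/2 = 28.50000.


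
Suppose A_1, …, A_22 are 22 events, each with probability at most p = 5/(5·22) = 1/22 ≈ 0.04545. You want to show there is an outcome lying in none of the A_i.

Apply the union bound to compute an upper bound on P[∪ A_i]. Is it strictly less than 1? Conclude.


Union bound: P[∪_{i=1}^{22} A_i] ≤ Σ_i P[A_i] ≤ 22·p = 22·(1/22) = 1.
Numerically: 1 ≈ 1.00000.
Is 1 < 1? NO.
Since the bound 1 is ≥ 1, the union bound is uninformative here; it does NOT by itself certify existence.

22·p = 1 ≈ 1.00000; existence NOT certified by the union bound.


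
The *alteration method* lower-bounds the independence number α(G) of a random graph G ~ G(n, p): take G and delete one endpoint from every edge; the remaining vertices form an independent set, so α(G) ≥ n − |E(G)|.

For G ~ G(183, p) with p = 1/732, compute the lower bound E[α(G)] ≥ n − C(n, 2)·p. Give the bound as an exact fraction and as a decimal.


E[|E(G)|] = C(183, 2)·p = 16653 · (1/732) = 91/4.
E[α(G)] ≥ n − E[|E(G)|] = 183 − 91/4 = 641/4.
Numerically: ≈ 160.250000.
(This is only a lower bound; the true E[α(G)] may be larger.)

E[α(G)] ≥ 641/4 ≈ 160.250000.


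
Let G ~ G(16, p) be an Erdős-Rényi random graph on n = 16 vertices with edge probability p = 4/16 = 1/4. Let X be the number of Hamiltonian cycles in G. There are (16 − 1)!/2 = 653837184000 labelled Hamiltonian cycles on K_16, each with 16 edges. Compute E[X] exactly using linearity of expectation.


K_16 has (16 − 1)!/2 = 653837184000 labelled Hamiltonian cycles.
For each such Hamiltonian cycle H, let X_H = 1 if all 16 edges of H are present in G. Then P[X_H = 1] = p^{16} = (1/4)^{16} = 1/4294967296.
By linearity of expectation: E[X] = Σ_H E[X_H] = 653837184000 · p^{16} = 653837184000 · 1/4294967296 = 638512875/4194304.
Numerically: E[X] ≈ 152.2.

E[X] = 653837184000 · (1/4)^{16} = 638512875/4194304 ≈ 152.2.


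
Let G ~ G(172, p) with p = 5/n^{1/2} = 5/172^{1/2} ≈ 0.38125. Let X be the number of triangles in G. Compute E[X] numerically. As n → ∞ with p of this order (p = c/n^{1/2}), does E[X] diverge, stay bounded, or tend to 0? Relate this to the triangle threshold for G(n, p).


Number of potential triangles: C(172, 3) = 833340.
Each occurs with probability p³ ≈ (0.38125)³ ≈ 5.5413725e-02.
By linearity: E[X] = C(172, 3)·p³ ≈ 833340 · 5.5413725e-02 ≈ 46178.47333.
Since α = 1/2 < 1, p = c/n^{1/2} ≫ 1/n is above the triangle threshold p ~ 1/n. Asymptotically E[X] ~ (c³/6)·n^{3(1−α)} = (5³/6)·n^{1.5} → ∞; triangles are abundant w.h.p.

E[X] ≈ 46178.47333; in regime p = Θ(1/n^{1/2}) E[X] diverges (above the triangle threshold p ~ 1/n).


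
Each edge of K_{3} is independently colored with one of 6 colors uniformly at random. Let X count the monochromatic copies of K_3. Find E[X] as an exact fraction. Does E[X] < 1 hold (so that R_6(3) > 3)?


E[X] = C(3, 3) · 6^{1 − 3} = 1 · 6^{−2} = 1/36.
As a reduced fraction: E[X] = 1/36 ≈ 0.028.
Is E[X] < 1? YES.
Since E[X] < 1, there exists a 6-coloring of K_{3} with no monochromatic K_3; hence R_6(3) > 3.

E[X] = 1/36 ≈ 0.028; E[X] < 1, so R_6(3) > 3.


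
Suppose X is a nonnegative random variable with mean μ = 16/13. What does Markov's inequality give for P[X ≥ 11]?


μ = E[X] = 16/13, a = 11.
Markov: P[X ≥ 11] ≤ μ/a = (16/13)/11 = 16/143.
Numerically: ≈ 0.112.
(Since a = 11 > μ = 1.231, the bound 16/143 is < 1 and informative.)

P[X ≥ 11] ≤ 16/143 ≈ 0.112.


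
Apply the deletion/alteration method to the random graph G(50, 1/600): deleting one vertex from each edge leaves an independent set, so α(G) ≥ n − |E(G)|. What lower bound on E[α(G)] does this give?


E[|E(G)|] = C(50, 2)·p = 1225 · (1/600) = 49/24.
E[α(G)] ≥ n − E[|E(G)|] = 50 − 49/24 = 1151/24.
Numerically: ≈ 47.958.
(This is only a lower bound; the true E[α(G)] may be larger.)

E[α(G)] ≥ 1151/24 ≈ 47.958.


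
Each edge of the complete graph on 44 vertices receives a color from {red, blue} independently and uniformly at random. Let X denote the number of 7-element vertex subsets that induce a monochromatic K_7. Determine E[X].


Let X = Σ_S X_S over the C(44, 7) = 38320568 subsets S of size 7, where X_S = 1 if the K_7 on S is monochromatic.
For a fixed S, the K_7 on S has C(7, 2) = 21 edges. P[all 21 edges red] = (1/2)^21, and likewise for blue, so P[monochromatic] = 2·(1/2)^21 = 2^{1 − 21} = 1/1048576.
By linearity of expectation: E[X] = C(44, 7) · 2^{1 − 21} = 38320568 · 1/1048576 = 4790071/131072.
Numerically: E[X] ≈ 36.545.

E[X] = C(44,7)·2^(1−C(7,2)) = 4790071/131072 ≈ 36.545.


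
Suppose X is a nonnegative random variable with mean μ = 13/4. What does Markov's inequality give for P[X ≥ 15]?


μ = E[X] = 13/4, a = 15.
Markov: P[X ≥ 15] ≤ μ/a = (13/4)/15 = 13/60.
Numerically: ≈ 0.217.
(Since a = 15 > μ = 3.250, the bound 13/60 is < 1 and informative.)

P[X ≥ 15] ≤ 13/60 ≈ 0.217.


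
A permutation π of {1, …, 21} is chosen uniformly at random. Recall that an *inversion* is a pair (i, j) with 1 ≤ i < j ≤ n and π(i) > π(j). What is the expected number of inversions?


Write X = Σ X_I over the C(21, 2) = 210 pairs i < j, with X_I the indicator of one inversion.
There are 210 indicators.
For each fixed pair i < j, the values π(i) and π(j) are two distinct elements of {1, …, 21} in uniformly random order; by symmetry P[π(i) > π(j)] = 1/2.
By linearity: E[X] = 210 · (1/2) = C(21, 2) · (1/2) = 210/2 = 105 ≈ 105.000000.

E[X] = 105 = 105.000000.


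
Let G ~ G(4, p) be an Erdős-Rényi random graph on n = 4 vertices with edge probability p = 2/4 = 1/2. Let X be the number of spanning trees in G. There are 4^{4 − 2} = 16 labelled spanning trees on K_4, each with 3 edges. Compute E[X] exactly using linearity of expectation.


K_4 has 4^{4 − 2} = 16 labelled spanning trees.
For each such spanning tree H, let X_H = 1 if all 3 edges of H are present in G. Then P[X_H = 1] = p^{3} = (1/2)^{3} = 1/8.
By linearity: E[X] = Σ_H E[X_H] = 16 · p^{3} = 16 · 1/8 = 2.
Numerically: E[X] ≈ 2.

E[X] = 16 · (1/2)^{3} = 2 ≈ 2.


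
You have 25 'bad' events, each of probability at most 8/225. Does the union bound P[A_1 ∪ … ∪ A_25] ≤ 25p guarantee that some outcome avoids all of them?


Union bound: P[∪_{i=1}^{25} A_i] ≤ Σ_i P[A_i] ≤ 25·p = 25·(8/225) = 8/9.
Numerically: 8/9 ≈ 0.8888889.
Is 8/9 < 1? YES.
Since P[∪ A_i] ≤ 8/9 < 1, the complement has P[∩ A_i^c] ≥ 1 − 8/9 = 1/9 > 0, so some outcome avoids every A_i.

25·p = 8/9 ≈ 0.8888889; existence CERTIFIED by the union bound.


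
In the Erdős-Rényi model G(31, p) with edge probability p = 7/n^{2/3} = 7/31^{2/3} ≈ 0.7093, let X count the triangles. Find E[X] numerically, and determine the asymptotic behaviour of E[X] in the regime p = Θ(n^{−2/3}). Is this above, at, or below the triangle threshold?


Number of potential triangles: C(31, 3) = 4495.
Each occurs with probability p³ ≈ (0.7093)³ ≈ 3.569199e-01.
By linearity: E[X] = C(31, 3)·p³ ≈ 4495 · 3.569199e-01 ≈ 1604.3548.
Since α = 2/3 < 1, p = c/n^{2/3} ≫ 1/n is above the triangle threshold p ~ 1/n. Asymptotically E[X] ~ (c³/6)·n^{3(1−α)} = (7³/6)·n^{1} → ∞; triangles are abundant w.h.p.

E[X] ≈ 1604.3548; in regime p = Θ(1/n^{2/3}) E[X] diverges (above the triangle threshold p ~ 1/n).


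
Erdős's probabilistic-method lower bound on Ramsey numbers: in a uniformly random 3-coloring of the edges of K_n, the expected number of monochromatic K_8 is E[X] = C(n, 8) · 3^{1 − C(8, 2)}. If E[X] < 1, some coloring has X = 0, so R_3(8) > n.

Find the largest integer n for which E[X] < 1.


We need C(n, 8) · 3^{1 − 28} < 1, i.e. C(n, 8) < 3^{28 − 1} = 7625597484987.
Check values of n near the boundary:
  n = 155: C(155, 8) = 6876747915675; 6876747915675 < 7625597484987? YES
  n = 156: C(156, 8) = 7248464019225; 7248464019225 < 7625597484987? YES
  n = 157: C(157, 8) = 7637643295425; 7637643295425 < 7625597484987? NO
The largest n with C(n, 8) < 7625597484987 is n = 156 (where E[X] = 805384891025/847288609443 ≈ 0.9505437). Hence R_3(8) > 156, i.e. R_3(8) ≥ 157.

Largest n = 156; hence R_3(8) > 156.


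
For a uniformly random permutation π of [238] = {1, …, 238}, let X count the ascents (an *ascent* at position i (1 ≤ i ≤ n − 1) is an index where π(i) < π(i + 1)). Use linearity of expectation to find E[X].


Write X = Σ X_I over i = 1, …, 237, with X_I the indicator of one ascent.
There are 237 indicators.
For each fixed i, the pair (π(i), π(i+1)) is a uniformly random ordered pair of distinct values from {1, …, 238}; by symmetry P[π(i) < π(i+1)] = 1/2.
By linearity: E[X] = 237 · (1/2) = (238 − 1) · (1/2) = 237/2 ≈ 118.500000.

E[X] = 237/2 = 118.500000.


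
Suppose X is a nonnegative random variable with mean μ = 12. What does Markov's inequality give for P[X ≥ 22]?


μ = E[X] = 12, a = 22.
Markov: P[X ≥ 22] ≤ μ/a = (12)/22 = 6/11.
Numerically: ≈ 0.545.
(Since a = 22 > μ = 12.000, the bound 6/11 is < 1 and informative.)

P[X ≥ 22] ≤ 6/11 ≈ 0.545.


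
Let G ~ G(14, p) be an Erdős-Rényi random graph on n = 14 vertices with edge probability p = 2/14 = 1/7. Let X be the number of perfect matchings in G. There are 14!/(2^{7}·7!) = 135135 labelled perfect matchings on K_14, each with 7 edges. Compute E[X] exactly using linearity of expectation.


K_14 has 14!/(2^{7}·7!) = 135135 labelled perfect matchings.
For each such perfect matching H, let X_H = 1 if all 7 edges of H are present in G. Then P[X_H = 1] = p^{7} = (1/7)^{7} = 1/823543.
Summing the indicators: E[X] = Σ_H E[X_H] = 135135 · p^{7} = 135135 · 1/823543 = 19305/117649.
Numerically: E[X] ≈ 0.164.

E[X] = 135135 · (1/7)^{7} = 19305/117649 ≈ 0.164.


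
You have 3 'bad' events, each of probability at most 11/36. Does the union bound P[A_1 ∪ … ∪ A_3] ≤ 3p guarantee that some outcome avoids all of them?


Union bound: P[∪_{i=1}^{3} A_i] ≤ Σ_i P[A_i] ≤ 3·p = 3·(11/36) = 11/12.
Numerically: 11/12 ≈ 0.916667.
Is 11/12 < 1? YES.
Since P[∪ A_i] ≤ 11/12 < 1, the complement has P[∩ A_i^c] ≥ 1 − 11/12 = 1/12 > 0, so some outcome avoids every A_i.

3·p = 11/12 ≈ 0.916667; existence CERTIFIED by the union bound.


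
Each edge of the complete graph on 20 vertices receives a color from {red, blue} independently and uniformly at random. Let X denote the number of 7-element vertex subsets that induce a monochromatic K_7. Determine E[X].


Let X = Σ_S X_S over the C(20, 7) = 77520 subsets S of size 7, where X_S = 1 if the K_7 on S is monochromatic.
For a fixed S, the K_7 on S has C(7, 2) = 21 edges. P[all 21 edges red] = (1/2)^21, and likewise for blue, so P[monochromatic] = 2·(1/2)^21 = 2^{1 − 21} = 1/1048576.
By linearity of expectation: E[X] = C(20, 7) · 2^{1 − 21} = 77520 · 1/1048576 = 4845/65536.
Numerically: E[X] ≈ 0.074.

E[X] = C(20,7)·2^(1−C(7,2)) = 4845/65536 ≈ 0.074.


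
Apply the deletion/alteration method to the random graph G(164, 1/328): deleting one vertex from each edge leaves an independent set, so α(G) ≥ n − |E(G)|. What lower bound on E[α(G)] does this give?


E[|E(G)|] = C(164, 2)·p = 13366 · (1/328) = 163/4.
E[α(G)] ≥ n − E[|E(G)|] = 164 − 163/4 = 493/4.
Numerically: ≈ 123.250000.
(This is only a lower bound; the true E[α(G)] may be larger.)

E[α(G)] ≥ 493/4 ≈ 123.250000.


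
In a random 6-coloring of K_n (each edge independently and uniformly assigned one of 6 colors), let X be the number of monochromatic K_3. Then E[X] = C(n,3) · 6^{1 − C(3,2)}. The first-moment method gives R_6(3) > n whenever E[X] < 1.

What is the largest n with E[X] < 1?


We need C(n, 3) · 6^{1 − 3} < 1, i.e. C(n, 3) < 6^{3 − 1} = 36.
Check values of n near the boundary:
  n = 6: C(6, 3) = 20; 20 < 36? YES
  n = 7: C(7, 3) = 35; 35 < 36? YES
  n = 8: C(8, 3) = 56; 56 < 36? NO
The largest n with C(n, 3) < 36 is n = 7 (where E[X] = 35/36 ≈ 0.972222). Hence R_6(3) > 7, i.e. R_6(3) ≥ 8.

Largest n = 7; hence R_6(3) > 7.


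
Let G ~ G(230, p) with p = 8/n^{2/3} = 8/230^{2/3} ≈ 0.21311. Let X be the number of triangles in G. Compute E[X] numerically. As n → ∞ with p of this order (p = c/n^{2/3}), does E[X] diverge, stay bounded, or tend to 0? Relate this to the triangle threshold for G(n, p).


Number of potential triangles: C(230, 3) = 2001460.
Each occurs with probability p³ ≈ (0.21311)³ ≈ 9.67863894e-03.
By linearity: E[X] = C(230, 3)·p³ ≈ 2001460 · 9.67863894e-03 ≈ 19371.408696.
Since α = 2/3 < 1, p = c/n^{2/3} ≫ 1/n is above the triangle threshold p ~ 1/n. Asymptotically E[X] ~ (c³/6)·n^{3(1−α)} = (8³/6)·n^{1} → ∞; triangles are abundant w.h.p.

E[X] ≈ 19371.408696; in regime p = Θ(1/n^{2/3}) E[X] diverges (above the triangle threshold p ~ 1/n).


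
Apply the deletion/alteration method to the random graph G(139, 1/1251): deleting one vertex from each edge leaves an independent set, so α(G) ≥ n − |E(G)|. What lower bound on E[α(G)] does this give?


E[|E(G)|] = C(139, 2)·p = 9591 · (1/1251) = 23/3.
E[α(G)] ≥ n − E[|E(G)|] = 139 − 23/3 = 394/3.
Numerically: ≈ 131.333333.
(This is only a lower bound; the true E[α(G)] may be larger.)

E[α(G)] ≥ 394/3 ≈ 131.333333.


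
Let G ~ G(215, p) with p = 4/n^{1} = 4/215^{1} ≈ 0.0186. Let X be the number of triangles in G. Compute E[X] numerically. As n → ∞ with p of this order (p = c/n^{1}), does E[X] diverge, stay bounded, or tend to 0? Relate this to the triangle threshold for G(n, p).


Number of potential triangles: C(215, 3) = 1633355.
Each occurs with probability p³ ≈ (0.0186)³ ≈ 6.43968e-06.
By linearity: E[X] = C(215, 3)·p³ ≈ 1633355 · 6.43968e-06 ≈ 10.518.
Here α = 1, so p = 4/n is exactly at the triangle threshold p ~ 1/n. Asymptotically E[X] → c³/6 = 4³/6 = 32/3 ≈ 10.667, a bounded constant. In this regime the triangle count is asymptotically Poisson(c³/6).

E[X] ≈ 10.518; in regime p = Θ(1/n^{1}) E[X] stays bounded (at the triangle threshold p ~ 1/n).


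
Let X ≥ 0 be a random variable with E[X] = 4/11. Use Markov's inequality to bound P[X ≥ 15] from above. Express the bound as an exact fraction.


μ = E[X] = 4/11, a = 15.
Markov: P[X ≥ 15] ≤ μ/a = (4/11)/15 = 4/165.
Numerically: ≈ 0.024.
(Since a = 15 > μ = 0.364, the bound 4/165 is < 1 and informative.)

P[X ≥ 15] ≤ 4/165 ≈ 0.024.


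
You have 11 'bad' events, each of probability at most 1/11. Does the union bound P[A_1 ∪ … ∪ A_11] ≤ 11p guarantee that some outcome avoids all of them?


Union bound: P[∪_{i=1}^{11} A_i] ≤ Σ_i P[A_i] ≤ 11·p = 11·(1/11) = 1.
Numerically: 1 ≈ 1.000000.
Is 1 < 1? NO.
Since the bound 1 is ≥ 1, the union bound is uninformative here; it does NOT by itself certify existence.

11·p = 1 ≈ 1.000000; existence NOT certified by the union bound.


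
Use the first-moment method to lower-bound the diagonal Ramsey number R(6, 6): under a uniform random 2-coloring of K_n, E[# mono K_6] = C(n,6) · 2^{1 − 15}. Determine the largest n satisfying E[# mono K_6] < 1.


We need C(n, 6) · 2^{1 − 15} < 1, i.e. C(n, 6) < 2^{15 − 1} = 16384.
Check values of n near the boundary:
  n = 13: C(13, 6) = 1716; 1716 < 16384? YES
  n = 14: C(14, 6) = 3003; 3003 < 16384? YES
  n = 15: C(15, 6) = 5005; 5005 < 16384? YES
  n = 16: C(16, 6) = 8008; 8008 < 16384? YES
  n = 17: C(17, 6) = 12376; 12376 < 16384? YES
  n = 18: C(18, 6) = 18564; 18564 < 16384? NO
  n = 19: C(19, 6) = 27132; 27132 < 16384? NO
The largest n with C(n, 6) < 16384 is n = 17 (where E[X] = 1547/2048 ≈ 0.75537). Hence R(6, 6) > 17, i.e. R(6, 6) ≥ 18.

Largest n = 17; hence R(6, 6) > 17.


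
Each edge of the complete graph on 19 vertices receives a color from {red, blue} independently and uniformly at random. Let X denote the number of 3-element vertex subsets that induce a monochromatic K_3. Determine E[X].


Let X = Σ_S X_S over the C(19, 3) = 969 subsets S of size 3, where X_S = 1 if the K_3 on S is monochromatic.
For a fixed S, the K_3 on S has C(3, 2) = 3 edges. P[all 3 edges red] = (1/2)^3, and likewise for blue, so P[monochromatic] = 2·(1/2)^3 = 2^{1 − 3} = 1/4.
Summing: E[X] = C(19, 3) · 2^{1 − 3} = 969 · 1/4 = 969/4.
Numerically: E[X] ≈ 242.2500.

E[X] = C(19,3)·2^(1−C(3,2)) = 969/4 ≈ 242.2500.


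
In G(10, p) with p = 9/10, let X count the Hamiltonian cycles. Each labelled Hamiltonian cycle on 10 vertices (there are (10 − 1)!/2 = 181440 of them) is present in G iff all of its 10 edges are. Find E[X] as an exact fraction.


K_10 has (10 − 1)!/2 = 181440 labelled Hamiltonian cycles.
For each such Hamiltonian cycle H, let X_H = 1 if all 10 edges of H are present in G. Then P[X_H = 1] = p^{10} = (9/10)^{10} = 3486784401/10000000000.
By linearity: E[X] = Σ_H E[X_H] = 181440 · p^{10} = 181440 · 3486784401/10000000000 = 1977006755367/31250000.
Numerically: E[X] ≈ 63264.2.

E[X] = 181440 · (9/10)^{10} = 1977006755367/31250000 ≈ 63264.2.


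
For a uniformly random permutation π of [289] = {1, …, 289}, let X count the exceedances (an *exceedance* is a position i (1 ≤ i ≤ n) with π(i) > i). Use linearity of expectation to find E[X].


Write X = Σ_{i=1}^{289} X_i, where X_i = 1_{π(i) > i}.
For each fixed i, π(i) is uniform over {1, …, 289} (marginal of a uniform permutation), so P[π(i) > i] = (n − i)/n. Summing: Σ_{i=1}^{289} (n − i)/n = (0 + 1 + … + 288)/289 = 289(289 − 1)/(2·289) = (289 − 1)/2.
Hence E[X] = Σ_{i=1}^{289} (289 − i)/289 = 144 ≈ 144.00000.

E[X] = 144 = 144.00000.


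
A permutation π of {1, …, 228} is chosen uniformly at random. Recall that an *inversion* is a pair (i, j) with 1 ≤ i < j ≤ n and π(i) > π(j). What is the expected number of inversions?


Write X = Σ X_I over the C(228, 2) = 25878 pairs i < j, with X_I the indicator of one inversion.
There are 25878 indicators.
For each fixed pair i < j, the values π(i) and π(j) are two distinct elements of {1, …, 228} in uniformly random order; by symmetry P[π(i) > π(j)] = 1/2.
By linearity: E[X] = 25878 · (1/2) = C(228, 2) · (1/2) = 25878/2 = 12939 ≈ 12939.0000.

E[X] = 12939 = 12939.0000.


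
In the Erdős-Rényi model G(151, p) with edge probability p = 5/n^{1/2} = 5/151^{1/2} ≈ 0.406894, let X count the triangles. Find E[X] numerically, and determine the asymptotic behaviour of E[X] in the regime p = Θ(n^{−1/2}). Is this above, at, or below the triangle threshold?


Number of potential triangles: C(151, 3) = 562475.
Each occurs with probability p³ ≈ (0.406894)³ ≈ 6.73665943e-02.
By linearity: E[X] = C(151, 3)·p³ ≈ 562475 · 6.73665943e-02 ≈ 37892.025112.
Since α = 1/2 < 1, p = c/n^{1/2} ≫ 1/n is above the triangle threshold p ~ 1/n. Asymptotically E[X] ~ (c³/6)·n^{3(1−α)} = (5³/6)·n^{1.5} → ∞; triangles are abundant w.h.p.

E[X] ≈ 37892.025112; in regime p = Θ(1/n^{1/2}) E[X] diverges (above the triangle threshold p ~ 1/n).


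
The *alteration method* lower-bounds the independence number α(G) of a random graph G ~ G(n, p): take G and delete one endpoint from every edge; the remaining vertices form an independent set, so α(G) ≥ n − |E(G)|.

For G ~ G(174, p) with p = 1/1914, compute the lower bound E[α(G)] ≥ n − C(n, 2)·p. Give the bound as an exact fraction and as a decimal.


E[|E(G)|] = C(174, 2)·p = 15051 · (1/1914) = 173/22.
E[α(G)] ≥ n − E[|E(G)|] = 174 − 173/22 = 3655/22.
Numerically: ≈ 166.1364.
(This is only a lower bound; the true E[α(G)] may be larger.)

E[α(G)] ≥ 3655/22 ≈ 166.1364.


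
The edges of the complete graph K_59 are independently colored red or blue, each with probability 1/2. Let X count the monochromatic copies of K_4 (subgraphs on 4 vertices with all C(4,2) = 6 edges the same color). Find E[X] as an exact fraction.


Let X = Σ_S X_S over the C(59, 4) = 455126 subsets S of size 4, where X_S = 1 if the K_4 on S is monochromatic.
For a fixed S, the K_4 on S has C(4, 2) = 6 edges. P[all 6 edges red] = (1/2)^6, and likewise for blue, so P[monochromatic] = 2·(1/2)^6 = 2^{1 − 6} = 1/32.
Summing: E[X] = C(59, 4) · 2^{1 − 6} = 455126 · 1/32 = 227563/16.
Numerically: E[X] ≈ 14222.688.

E[X] = C(59,4)·2^(1−C(4,2)) = 227563/16 ≈ 14222.688.


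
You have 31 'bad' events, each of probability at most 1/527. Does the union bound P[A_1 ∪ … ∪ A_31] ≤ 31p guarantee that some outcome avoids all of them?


Union bound: P[∪_{i=1}^{31} A_i] ≤ Σ_i P[A_i] ≤ 31·p = 31·(1/527) = 1/17.
Numerically: 1/17 ≈ 0.059.
Is 1/17 < 1? YES.
Since P[∪ A_i] ≤ 1/17 < 1, the complement has P[∩ A_i^c] ≥ 1 − 1/17 = 16/17 > 0, so some outcome avoids every A_i.

31·p = 1/17 ≈ 0.059; existence CERTIFIED by the union bound.


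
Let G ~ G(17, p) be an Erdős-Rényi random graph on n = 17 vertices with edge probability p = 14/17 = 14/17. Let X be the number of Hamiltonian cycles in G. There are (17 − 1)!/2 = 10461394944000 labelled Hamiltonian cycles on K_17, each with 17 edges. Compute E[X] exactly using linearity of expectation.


K_17 has (17 − 1)!/2 = 10461394944000 labelled Hamiltonian cycles.
For each such Hamiltonian cycle H, let X_H = 1 if all 17 edges of H are present in G. Then P[X_H = 1] = p^{17} = (14/17)^{17} = 30491346729331195904/827240261886336764177.
By linearity: E[X] = Σ_H E[X_H] = 10461394944000 · p^{17} = 10461394944000 · 30491346729331195904/827240261886336764177 = 318982020509976309331579109376000/827240261886336764177.
Numerically: E[X] ≈ 3.856e+11.

E[X] = 10461394944000 · (14/17)^{17} = 318982020509976309331579109376000/827240261886336764177 ≈ 3.856e+11.


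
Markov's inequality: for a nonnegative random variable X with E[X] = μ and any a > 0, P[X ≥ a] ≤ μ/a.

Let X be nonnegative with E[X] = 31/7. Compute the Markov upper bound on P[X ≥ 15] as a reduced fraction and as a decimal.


μ = E[X] = 31/7, a = 15.
Markov: P[X ≥ 15] ≤ μ/a = (31/7)/15 = 31/105.
Numerically: ≈ 0.29524.
(Since a = 15 > μ = 4.42857, the bound 31/105 is < 1 and informative.)

P[X ≥ 15] ≤ 31/105 ≈ 0.29524.


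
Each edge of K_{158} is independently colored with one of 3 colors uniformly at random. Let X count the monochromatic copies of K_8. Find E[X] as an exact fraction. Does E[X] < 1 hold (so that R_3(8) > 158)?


E[X] = C(158, 8) · 3^{1 − 28} = 8044984271181 · 3^{−27} = 8044984271181/7625597484987.
As a reduced fraction: E[X] = 2681661423727/2541865828329 ≈ 1.0549972.
Is E[X] < 1? NO.
Since E[X] ≥ 1, the first-moment bound is inconclusive at n = 158; it does NOT by itself certify R_3(8) > 158.

E[X] = 2681661423727/2541865828329 ≈ 1.0549972; E[X] ≥ 1; first-moment method inconclusive here.


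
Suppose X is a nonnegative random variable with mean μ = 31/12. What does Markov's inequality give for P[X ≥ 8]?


μ = E[X] = 31/12, a = 8.
Markov: P[X ≥ 8] ≤ μ/a = (31/12)/8 = 31/96.
Numerically: ≈ 0.32292.
(Since a = 8 > μ = 2.58333, the bound 31/96 is < 1 and informative.)

P[X ≥ 8] ≤ 31/96 ≈ 0.32292.


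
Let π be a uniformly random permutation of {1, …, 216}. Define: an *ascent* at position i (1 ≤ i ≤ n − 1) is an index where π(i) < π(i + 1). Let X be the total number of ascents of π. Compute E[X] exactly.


Write X = Σ X_I over i = 1, …, 215, with X_I the indicator of one ascent.
There are 215 indicators.
For each fixed i, the pair (π(i), π(i+1)) is a uniformly random ordered pair of distinct values from {1, …, 216}; by symmetry P[π(i) < π(i+1)] = 1/2.
By linearity: E[X] = 215 · (1/2) = (216 − 1) · (1/2) = 215/2 ≈ 107.500000.

E[X] = 215/2 = 107.500000.


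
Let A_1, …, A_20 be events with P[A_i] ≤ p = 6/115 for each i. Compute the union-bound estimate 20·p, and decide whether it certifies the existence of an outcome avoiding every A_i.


Union bound: P[∪_{i=1}^{20} A_i] ≤ Σ_i P[A_i] ≤ 20·p = 20·(6/115) = 24/23.
Numerically: 24/23 ≈ 1.0435.
Is 24/23 < 1? NO.
Since the bound 24/23 is ≥ 1, the union bound is uninformative here; it does NOT by itself certify existence.

20·p = 24/23 ≈ 1.0435; existence NOT certified by the union bound.


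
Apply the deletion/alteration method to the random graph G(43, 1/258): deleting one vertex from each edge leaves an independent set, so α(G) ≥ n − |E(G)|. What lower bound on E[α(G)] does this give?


E[|E(G)|] = C(43, 2)·p = 903 · (1/258) = 7/2.
E[α(G)] ≥ n − E[|E(G)|] = 43 − 7/2 = 79/2.
Numerically: ≈ 39.5000.
(This is only a lower bound; the true E[α(G)] may be larger.)

E[α(G)] ≥ 79/2 ≈ 39.5000.


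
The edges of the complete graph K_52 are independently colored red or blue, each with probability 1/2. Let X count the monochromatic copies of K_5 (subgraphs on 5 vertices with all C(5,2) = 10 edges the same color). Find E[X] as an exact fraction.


Let X = Σ_S X_S over the C(52, 5) = 2598960 subsets S of size 5, where X_S = 1 if the K_5 on S is monochromatic.
For a fixed S, the K_5 on S has C(5, 2) = 10 edges. P[all 10 edges red] = (1/2)^10, and likewise for blue, so P[monochromatic] = 2·(1/2)^10 = 2^{1 − 10} = 1/512.
Summing: E[X] = C(52, 5) · 2^{1 − 10} = 2598960 · 1/512 = 162435/32.
Numerically: E[X] ≈ 5076.0938.

E[X] = C(52,5)·2^(1−C(5,2)) = 162435/32 ≈ 5076.0938.


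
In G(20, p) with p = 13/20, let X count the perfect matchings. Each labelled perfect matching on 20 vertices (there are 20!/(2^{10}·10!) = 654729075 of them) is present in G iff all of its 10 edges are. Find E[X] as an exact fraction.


K_20 has 20!/(2^{10}·10!) = 654729075 labelled perfect matchings.
For each such perfect matching H, let X_H = 1 if all 10 edges of H are present in G. Then P[X_H = 1] = p^{10} = (13/20)^{10} = 137858491849/10240000000000.
Summing the indicators: E[X] = Σ_H E[X_H] = 654729075 · p^{10} = 654729075 · 137858491849/10240000000000 = 3610398513967632387/409600000000.
Numerically: E[X] ≈ 8.8144e+06.

E[X] = 654729075 · (13/20)^{10} = 3610398513967632387/409600000000 ≈ 8.8144e+06.


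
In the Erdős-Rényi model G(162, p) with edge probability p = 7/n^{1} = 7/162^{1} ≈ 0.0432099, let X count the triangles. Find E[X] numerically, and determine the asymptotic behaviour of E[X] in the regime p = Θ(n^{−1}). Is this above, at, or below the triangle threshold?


Number of potential triangles: C(162, 3) = 695520.
Each occurs with probability p³ ≈ (0.0432099)³ ≈ 8.06768766e-05.
By linearity: E[X] = C(162, 3)·p³ ≈ 695520 · 8.06768766e-05 ≈ 56.112381.
Here α = 1, so p = 7/n is exactly at the triangle threshold p ~ 1/n. Asymptotically E[X] → c³/6 = 7³/6 = 343/6 ≈ 57.166667, a bounded constant. In this regime the triangle count is asymptotically Poisson(c³/6).

E[X] ≈ 56.112381; in regime p = Θ(1/n^{1}) E[X] stays bounded (at the triangle threshold p ~ 1/n).


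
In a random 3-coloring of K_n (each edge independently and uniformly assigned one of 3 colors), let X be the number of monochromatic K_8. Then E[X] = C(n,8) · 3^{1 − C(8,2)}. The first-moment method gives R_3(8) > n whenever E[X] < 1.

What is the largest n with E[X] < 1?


We need C(n, 8) · 3^{1 − 28} < 1, i.e. C(n, 8) < 3^{28 − 1} = 7625597484987.
Check values of n near the boundary:
  n = 153: C(153, 8) = 6183023199255; 6183023199255 < 7625597484987? YES
  n = 154: C(154, 8) = 6521818990995; 6521818990995 < 7625597484987? YES
  n = 155: C(155, 8) = 6876747915675; 6876747915675 < 7625597484987? YES
  n = 156: C(156, 8) = 7248464019225; 7248464019225 < 7625597484987? YES
  n = 157: C(157, 8) = 7637643295425; 7637643295425 < 7625597484987? NO
  n = 158: C(158, 8) = 8044984271181; 8044984271181 < 7625597484987? NO
  n = 159: C(159, 8) = 8471208603429; 8471208603429 < 7625597484987? NO
The largest n with C(n, 8) < 7625597484987 is n = 156 (where E[X] = 805384891025/847288609443 ≈ 0.951). Hence R_3(8) > 156, i.e. R_3(8) ≥ 157.

Largest n = 156; hence R_3(8) > 156.


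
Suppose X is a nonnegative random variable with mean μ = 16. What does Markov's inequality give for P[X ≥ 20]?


μ = E[X] = 16, a = 20.
Markov: P[X ≥ 20] ≤ μ/a = (16)/20 = 4/5.
Numerically: ≈ 0.800000.
(Since a = 20 > μ = 16.000000, the bound 4/5 is < 1 and informative.)

P[X ≥ 20] ≤ 4/5 ≈ 0.800000.


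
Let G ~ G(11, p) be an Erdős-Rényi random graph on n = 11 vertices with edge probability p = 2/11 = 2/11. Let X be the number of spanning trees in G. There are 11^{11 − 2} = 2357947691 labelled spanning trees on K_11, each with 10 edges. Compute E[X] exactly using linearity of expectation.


K_11 has 11^{11 − 2} = 2357947691 labelled spanning trees.
For each such spanning tree H, let X_H = 1 if all 10 edges of H are present in G. Then P[X_H = 1] = p^{10} = (2/11)^{10} = 1024/25937424601.
Summing the indicators: E[X] = Σ_H E[X_H] = 2357947691 · p^{10} = 2357947691 · 1024/25937424601 = 1024/11.
Numerically: E[X] ≈ 93.091.

E[X] = 2357947691 · (2/11)^{10} = 1024/11 ≈ 93.091.


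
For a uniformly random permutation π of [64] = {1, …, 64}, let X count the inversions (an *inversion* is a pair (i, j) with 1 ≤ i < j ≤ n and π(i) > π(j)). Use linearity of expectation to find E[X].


Write X = Σ X_I over the C(64, 2) = 2016 pairs i < j, with X_I the indicator of one inversion.
There are 2016 indicators.
For each fixed pair i < j, the values π(i) and π(j) are two distinct elements of {1, …, 64} in uniformly random order; by symmetry P[π(i) > π(j)] = 1/2.
By linearity: E[X] = 2016 · (1/2) = C(64, 2) · (1/2) = 2016/2 = 1008 ≈ 1008.00000.

E[X] = 1008 = 1008.00000.


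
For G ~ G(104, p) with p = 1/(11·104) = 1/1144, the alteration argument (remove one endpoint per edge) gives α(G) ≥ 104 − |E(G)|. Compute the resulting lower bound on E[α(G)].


E[|E(G)|] = C(104, 2)·p = 5356 · (1/1144) = 103/22.
E[α(G)] ≥ n − E[|E(G)|] = 104 − 103/22 = 2185/22.
Numerically: ≈ 99.31818.
(This is only a lower bound; the true E[α(G)] may be larger.)

E[α(G)] ≥ 2185/22 ≈ 99.31818.


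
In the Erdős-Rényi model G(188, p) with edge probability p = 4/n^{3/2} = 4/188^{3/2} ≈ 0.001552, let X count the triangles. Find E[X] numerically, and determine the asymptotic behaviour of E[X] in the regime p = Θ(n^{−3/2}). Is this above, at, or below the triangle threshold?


Number of potential triangles: C(188, 3) = 1089836.
Each occurs with probability p³ ≈ (0.001552)³ ≈ 3.736540e-09.
By linearity: E[X] = C(188, 3)·p³ ≈ 1089836 · 3.736540e-09 ≈ 0.0041.
Since α = 3/2 > 1, p = c/n^{3/2} = o(1/n) is below the triangle threshold p ~ 1/n. Asymptotically E[X] ~ (c³/6)·n^{3(1−α)} = (4³/6)·n^{-1.5} → 0, so by Markov's inequality G has no triangles w.h.p.

E[X] ≈ 0.0041; in regime p = Θ(1/n^{3/2}) E[X] tends to 0 (below the triangle threshold p ~ 1/n).
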